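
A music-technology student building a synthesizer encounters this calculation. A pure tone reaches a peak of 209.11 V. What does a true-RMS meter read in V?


RMS voltage for a sinusoidal waveform:
V_rms = V_peak / sqrt(2)
      = 209.11 / 1.414214
      = 147.863 V

147.863 V


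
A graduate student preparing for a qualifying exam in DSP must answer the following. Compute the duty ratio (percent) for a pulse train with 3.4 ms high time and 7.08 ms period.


Duty cycle as a percentage:
DC = (t_on / T) * 100
   = (3.4 / 7.08) * 100
   = 0.480226 * 100
   = 48.02 %

48.02 %


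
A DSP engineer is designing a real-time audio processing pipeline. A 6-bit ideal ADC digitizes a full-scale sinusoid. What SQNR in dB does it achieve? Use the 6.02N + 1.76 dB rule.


Theoretical SNR for a full-scale sinusoid:
SNR = 6.02 * N + 1.76
    = 6.02 * 6 + 1.76
    = 36.12 + 1.76
    = 37.88 dB

37.88 dB


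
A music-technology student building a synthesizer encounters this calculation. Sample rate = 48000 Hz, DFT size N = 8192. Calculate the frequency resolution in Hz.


DFT frequency resolution:
df = fs / N
   = 48000 / 8192
   = 5.8594 Hz

5.8594 Hz


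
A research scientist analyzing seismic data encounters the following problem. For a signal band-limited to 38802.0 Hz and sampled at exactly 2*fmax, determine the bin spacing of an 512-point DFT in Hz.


Step 1 — Nyquist sampling rate:
fs = 2 * fmax = 2 * 38802.0 = 77604.0 Hz

Step 2 — DFT bin spacing:
df = fs / N = 77604.0 / 512 = 151.5703 Hz

151.5703 Hz


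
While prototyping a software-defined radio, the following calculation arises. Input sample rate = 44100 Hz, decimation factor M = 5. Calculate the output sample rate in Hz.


Decimation reduces the sample rate:
fs_out = fs_in / M
       = 44100 / 5
       = 8820.0 Hz

8820.0 Hz


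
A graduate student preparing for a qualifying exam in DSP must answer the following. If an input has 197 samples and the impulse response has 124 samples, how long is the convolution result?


Linear convolution output length:
L = N + M - 1
  = 197 + 124 - 1
  = 320 samples

320


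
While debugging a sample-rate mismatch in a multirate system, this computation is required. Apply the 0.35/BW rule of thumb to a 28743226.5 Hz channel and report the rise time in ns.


Rise time from bandwidth relationship:
tr = 0.35 / BW
   = 0.35 / 28743226.5
   = 1.217678189e-08 s
   = 12.1768 ns

12.1768 ns


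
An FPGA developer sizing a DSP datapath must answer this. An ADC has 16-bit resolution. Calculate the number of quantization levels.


Number of quantization levels = 2^N
= 2^16
= 65536

65536


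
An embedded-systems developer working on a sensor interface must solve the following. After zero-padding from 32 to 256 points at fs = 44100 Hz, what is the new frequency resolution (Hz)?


Frequency resolution after zero-padding:
N_padded = 32 * 8 = 256
df = fs / N_padded
   = 44100 / 256
   = 172.2656 Hz

172.2656 Hz


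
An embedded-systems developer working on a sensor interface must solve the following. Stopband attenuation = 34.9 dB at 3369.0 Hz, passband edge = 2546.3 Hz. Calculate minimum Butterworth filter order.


Butterworth filter order formula:
n = log10(10^(A/10) - 1) / (2 * log10(f_stop/f_pass))
10^(34.9/10) - 1 = 3089.2954
f_stop/f_pass = 3369.0 / 2546.3 = 1.3231
n = 14.3508 -> ceil = 15

15


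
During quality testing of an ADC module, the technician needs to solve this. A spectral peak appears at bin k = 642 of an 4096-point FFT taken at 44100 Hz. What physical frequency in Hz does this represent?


Frequency of DFT bin k:
f_k = k * fs / N
    = 642 * 44100 / 4096
    = 28312200 / 4096
    = 6912.158 Hz

6912.158 Hz


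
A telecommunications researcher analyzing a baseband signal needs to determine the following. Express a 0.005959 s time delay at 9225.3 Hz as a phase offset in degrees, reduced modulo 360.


Phase shift from frequency and time delay:
phi = 360 * f * t_delay
    = 360 * 9225.3 * 0.005959
    = 19790.48 degrees
    mod 360 = 350.48 degrees

350.48 degrees


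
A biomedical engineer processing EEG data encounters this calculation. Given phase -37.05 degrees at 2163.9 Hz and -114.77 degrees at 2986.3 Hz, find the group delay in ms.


Group delay from phase difference:
tau = -d(phi)/d(omega)
d(phi) = -77.72 deg = -1.35647 rad
d(omega) = 2*pi*(2986.3 - 2163.9) = 5167.2916 rad/s
tau = -(-1.35647) / 5167.2916
    = 0.2625 ms

0.2625 ms


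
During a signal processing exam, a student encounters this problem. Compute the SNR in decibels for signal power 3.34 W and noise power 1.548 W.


SNR in decibels:
SNR = 10 * log10(Ps / Pn)
    = 10 * log10(3.34 / 1.548)
    = 10 * log10(2.1576)
    = 10 * 0.334
    = 3.34 dB

3.34 dB


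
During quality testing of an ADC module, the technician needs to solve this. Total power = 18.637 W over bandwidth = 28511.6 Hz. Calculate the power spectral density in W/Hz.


Power spectral density:
PSD = P / BW
    = 18.637 / 28511.6
    = 0.00065366 W/Hz

0.00065366 W/Hz


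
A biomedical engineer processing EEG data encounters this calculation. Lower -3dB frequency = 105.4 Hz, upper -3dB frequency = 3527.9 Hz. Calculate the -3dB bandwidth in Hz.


Bandwidth is the difference of -3dB frequencies:
BW = f_high - f_low
   = 3527.9 - 105.4
   = 3422.5 Hz

3422.5 Hz


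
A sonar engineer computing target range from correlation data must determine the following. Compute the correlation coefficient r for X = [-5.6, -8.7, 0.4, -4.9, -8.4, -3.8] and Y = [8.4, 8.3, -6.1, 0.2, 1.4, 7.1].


Pearson correlation coefficient (population):
r = cov(X,Y) / (std(X) * std(Y))
Mean X = -5.1667, Mean Y = 3.2167
Cov(X,Y) = -10.282222
Std(X) = 3.056505, Std(Y) = 5.275546
r = -0.6377

-0.6377


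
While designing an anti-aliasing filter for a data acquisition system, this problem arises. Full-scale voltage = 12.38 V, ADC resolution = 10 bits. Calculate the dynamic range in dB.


Dynamic range from full-scale to LSB:
V_min = V_max / 2^bits = 12.38 / 2^10
DR = 20 * log10(V_max / V_min)
   = 20 * log10(2^10)
   = 20 * 10 * log10(2)
   = 60.21 dB

60.21 dB


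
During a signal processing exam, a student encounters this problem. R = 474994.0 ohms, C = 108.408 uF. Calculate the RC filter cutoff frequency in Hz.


Cutoff frequency of a first-order RC filter:
fc = 1 / (2 * pi * R * C)
C = 108.408 uF = 0.000108408 F
fc = 1 / (2 * pi * 474994.0 * 0.000108408)
   = 1 / 323.54100068553
   = 0.003091 Hz

0.003091 Hz


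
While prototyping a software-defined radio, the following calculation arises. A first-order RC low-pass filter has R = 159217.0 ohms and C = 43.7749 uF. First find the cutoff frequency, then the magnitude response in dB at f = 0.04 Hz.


Step 1 — cutoff frequency:
fc = 1 / (2*pi*R*C)
C = 43.7749 uF = 4.37749e-05 F
fc = 1 / (2*pi*159217.0*4.37749e-05)
   = 0.0228352 Hz

Step 2 — magnitude at f = 0.04 Hz:
|H(f)| = 1 / sqrt(1 + (f/fc)^2)
f/fc = 0.04 / 0.0228352 = 1.751682
|H| = 1 / sqrt(1 + 3.06839) = 0.4957797
|H|_dB = 20*log10(0.4957797) = -6.09 dB

fc = 0.0228352 Hz; |H(0.04 Hz)| = -6.09 dB


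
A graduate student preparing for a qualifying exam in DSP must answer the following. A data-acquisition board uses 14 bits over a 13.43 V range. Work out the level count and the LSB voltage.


Step 1 — number of quantization levels:
L = 2^N = 2^14 = 16384

Step 2 — LSB step size:
delta = Vfs / L
      = 13.43 / 16384
      = 0.0008197 V

Levels = 16384; step size = 0.0008197 V


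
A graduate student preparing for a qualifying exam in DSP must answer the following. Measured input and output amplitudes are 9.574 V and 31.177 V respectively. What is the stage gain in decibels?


Voltage gain in dB:
G = 20 * log10(Vout / Vin)
  = 20 * log10(31.177 / 9.574)
  = 20 * log10(3.256424)
  = 20 * 0.512741
  = 10.25 dB

10.25 dB


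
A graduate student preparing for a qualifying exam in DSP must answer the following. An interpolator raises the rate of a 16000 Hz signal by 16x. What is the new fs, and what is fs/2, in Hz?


Step 1 — output sample rate after interpolation by L:
fs_out = L * fs_in = 16 * 16000 = 256000 Hz

Step 2 — Nyquist frequency of the output stream:
f_Nyq = fs_out / 2 = 256000 / 2 = 128000.0 Hz

fs_out = 256000 Hz; f_Nyquist = 128000.0 Hz


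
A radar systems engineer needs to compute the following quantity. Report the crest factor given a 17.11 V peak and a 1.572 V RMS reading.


Crest factor is the ratio of peak to RMS:
CF = V_peak / V_rms
   = 17.11 / 1.572
   = 10.8842

10.8842


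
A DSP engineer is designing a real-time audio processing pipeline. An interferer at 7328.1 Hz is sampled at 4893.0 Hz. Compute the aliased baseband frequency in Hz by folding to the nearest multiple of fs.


Compute the nearest integer multiple of fs to the signal:
n = round(7328.1 / 4893.0) = 1
f_alias = |7328.1 - 1 * 4893.0|
        = |7328.1 - 4893.0|
        = 2435.1 Hz

2435.1


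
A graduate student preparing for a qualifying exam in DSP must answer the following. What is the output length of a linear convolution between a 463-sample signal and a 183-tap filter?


Linear convolution output length:
L = N + M - 1
  = 463 + 183 - 1
  = 645 samples

645


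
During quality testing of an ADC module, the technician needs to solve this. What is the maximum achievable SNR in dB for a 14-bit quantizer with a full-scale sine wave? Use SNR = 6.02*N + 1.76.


Theoretical SNR for a full-scale sinusoid:
SNR = 6.02 * N + 1.76
    = 6.02 * 14 + 1.76
    = 84.28 + 1.76
    = 86.04 dB

86.04 dB


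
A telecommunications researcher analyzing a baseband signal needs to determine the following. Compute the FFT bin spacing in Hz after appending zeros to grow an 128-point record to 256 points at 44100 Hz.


Frequency resolution after zero-padding:
N_padded = 128 * 2 = 256
df = fs / N_padded
   = 44100 / 256
   = 172.2656 Hz

172.2656 Hz


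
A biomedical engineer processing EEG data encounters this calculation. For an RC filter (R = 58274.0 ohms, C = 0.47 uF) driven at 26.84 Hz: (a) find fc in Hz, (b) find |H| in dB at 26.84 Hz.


Step 1 — cutoff frequency:
fc = 1 / (2*pi*R*C)
C = 0.47 uF = 4.7e-07 F
fc = 1 / (2*pi*58274.0*4.7e-07)
   = 5.81095 Hz

Step 2 — magnitude at f = 26.84 Hz:
|H(f)| = 1 / sqrt(1 + (f/fc)^2)
f/fc = 26.84 / 5.81095 = 4.618866
|H| = 1 / sqrt(1 + 21.333923) = 0.2116009
|H|_dB = 20*log10(0.2116009) = -13.49 dB

fc = 5.81095 Hz; |H(26.84 Hz)| = -13.49 dB


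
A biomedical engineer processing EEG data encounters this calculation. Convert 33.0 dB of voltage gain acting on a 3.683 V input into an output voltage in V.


Output voltage from dB gain:
V_out = V_in * 10^(gain_dB / 20)
      = 3.683 * 10^(33.0 / 20)
      = 3.683 * 44.668359
      = 164.5136 V

164.5136 V


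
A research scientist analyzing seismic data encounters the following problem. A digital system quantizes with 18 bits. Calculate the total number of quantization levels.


Number of quantization levels = 2^N
= 2^18
= 262144

262144


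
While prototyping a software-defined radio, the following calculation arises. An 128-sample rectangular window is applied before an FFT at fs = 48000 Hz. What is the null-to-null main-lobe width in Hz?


Main lobe width for a rectangular window:
Width = 2 * fs / N
      = 2 * 48000 / 128
      = 96000 / 128
      = 750.0 Hz

750.0 Hz


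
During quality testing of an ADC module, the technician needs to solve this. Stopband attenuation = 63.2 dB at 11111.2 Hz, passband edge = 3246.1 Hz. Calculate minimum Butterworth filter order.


Butterworth filter order formula:
n = log10(10^(A/10) - 1) / (2 * log10(f_stop/f_pass))
10^(63.2/10) - 1 = 2089295.1309
f_stop/f_pass = 11111.2 / 3246.1 = 3.4229
n = 5.9132 -> ceil = 6

6


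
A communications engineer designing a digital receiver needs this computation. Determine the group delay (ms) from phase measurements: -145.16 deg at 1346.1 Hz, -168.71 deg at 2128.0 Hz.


Group delay from phase difference:
tau = -d(phi)/d(omega)
d(phi) = -23.55 deg = -0.411025 rad
d(omega) = 2*pi*(2128.0 - 1346.1) = 4912.8226 rad/s
tau = -(-0.411025) / 4912.8226
    = 0.0837 ms

0.0837 ms


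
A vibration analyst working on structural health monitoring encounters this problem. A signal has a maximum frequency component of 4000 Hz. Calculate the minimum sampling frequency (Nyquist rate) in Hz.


The Nyquist rate is twice the maximum frequency component.
fs_min = 2 * fmax
      = 2 * 4000
      = 8000 Hz

8000


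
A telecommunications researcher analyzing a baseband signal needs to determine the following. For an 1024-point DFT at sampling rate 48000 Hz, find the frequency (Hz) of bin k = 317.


Frequency of DFT bin k:
f_k = k * fs / N
    = 317 * 48000 / 1024
    = 15216000 / 1024
    = 14859.375 Hz

14859.375 Hz


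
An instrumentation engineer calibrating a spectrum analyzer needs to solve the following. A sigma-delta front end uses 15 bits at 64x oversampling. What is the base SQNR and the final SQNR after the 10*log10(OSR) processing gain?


Step 1 — baseline SQNR at Nyquist:
SQNR_base = 6.02*N + 1.76
          = 6.02*15 + 1.76
          = 92.06 dB

Step 2 — oversampling processing gain:
G = 10*log10(OSR) = 10*log10(64) = 18.06 dB

Step 3 — total:
SQNR_total = 92.06 + 18.06 = 110.12 dB

Base SQNR = 92.06 dB; oversampled SQNR = 110.12 dB


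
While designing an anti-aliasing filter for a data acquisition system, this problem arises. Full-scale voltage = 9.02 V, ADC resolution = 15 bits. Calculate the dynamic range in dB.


Dynamic range from full-scale to LSB:
V_min = V_max / 2^bits = 9.02 / 2^15
DR = 20 * log10(V_max / V_min)
   = 20 * log10(2^15)
   = 20 * 15 * log10(2)
   = 90.31 dB

90.31 dB


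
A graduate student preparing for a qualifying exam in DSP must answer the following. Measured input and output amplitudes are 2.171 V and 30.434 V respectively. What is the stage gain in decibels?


Voltage gain in dB:
G = 20 * log10(Vout / Vin)
  = 20 * log10(30.434 / 2.171)
  = 20 * log10(14.018425)
  = 20 * 1.146699
  = 22.93 dB

22.93 dB


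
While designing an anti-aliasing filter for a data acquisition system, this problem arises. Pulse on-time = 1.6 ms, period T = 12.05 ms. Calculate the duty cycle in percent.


Duty cycle as a percentage:
DC = (t_on / T) * 100
   = (1.6 / 12.05) * 100
   = 0.13278 * 100
   = 13.28 %

13.28 %


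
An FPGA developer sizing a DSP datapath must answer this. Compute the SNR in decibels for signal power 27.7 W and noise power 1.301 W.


SNR in decibels:
SNR = 10 * log10(Ps / Pn)
    = 10 * log10(27.7 / 1.301)
    = 10 * log10(21.2913)
    = 10 * 1.3282
    = 13.28 dB

13.28 dB


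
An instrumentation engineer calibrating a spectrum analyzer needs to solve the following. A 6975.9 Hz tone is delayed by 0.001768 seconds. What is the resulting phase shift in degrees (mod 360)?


Phase shift from frequency and time delay:
phi = 360 * f * t_delay
    = 360 * 6975.9 * 0.001768
    = 4440.02 degrees
    mod 360 = 120.02 degrees

120.02 degrees


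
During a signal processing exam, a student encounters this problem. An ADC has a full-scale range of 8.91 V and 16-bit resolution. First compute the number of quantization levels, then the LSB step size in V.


Step 1 — number of quantization levels:
L = 2^N = 2^16 = 65536

Step 2 — LSB step size:
delta = Vfs / L
      = 8.91 / 65536
      = 0.00013596 V

Levels = 65536; step size = 0.00013596 V


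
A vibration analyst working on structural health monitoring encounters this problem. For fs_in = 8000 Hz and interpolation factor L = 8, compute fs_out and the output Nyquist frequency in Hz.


Step 1 — output sample rate after interpolation by L:
fs_out = L * fs_in = 8 * 8000 = 64000 Hz

Step 2 — Nyquist frequency of the output stream:
f_Nyq = fs_out / 2 = 64000 / 2 = 32000.0 Hz

fs_out = 64000 Hz; f_Nyquist = 32000.0 Hz


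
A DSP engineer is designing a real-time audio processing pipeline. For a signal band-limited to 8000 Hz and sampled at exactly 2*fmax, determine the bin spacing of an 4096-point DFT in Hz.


Step 1 — Nyquist sampling rate:
fs = 2 * fmax = 2 * 8000 = 16000 Hz

Step 2 — DFT bin spacing:
df = fs / N = 16000 / 4096 = 3.9062 Hz

3.9062 Hz


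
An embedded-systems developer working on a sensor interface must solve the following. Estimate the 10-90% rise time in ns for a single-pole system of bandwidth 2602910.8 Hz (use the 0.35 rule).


Rise time from bandwidth relationship:
tr = 0.35 / BW
   = 0.35 / 2602910.8
   = 1.34464846e-07 s
   = 134.4648 ns

134.4648 ns


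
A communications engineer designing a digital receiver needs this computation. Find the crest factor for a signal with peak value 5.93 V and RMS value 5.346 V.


Crest factor is the ratio of peak to RMS:
CF = V_peak / V_rms
   = 5.93 / 5.346
   = 1.1092

1.1092


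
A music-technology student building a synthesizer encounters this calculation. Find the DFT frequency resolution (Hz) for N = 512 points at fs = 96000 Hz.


DFT frequency resolution:
df = fs / N
   = 96000 / 512
   = 187.5 Hz

187.5 Hz


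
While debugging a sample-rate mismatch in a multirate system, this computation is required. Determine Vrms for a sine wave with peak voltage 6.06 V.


RMS voltage for a sinusoidal waveform:
V_rms = V_peak / sqrt(2)
      = 6.06 / 1.414214
      = 4.285 V

4.285 V


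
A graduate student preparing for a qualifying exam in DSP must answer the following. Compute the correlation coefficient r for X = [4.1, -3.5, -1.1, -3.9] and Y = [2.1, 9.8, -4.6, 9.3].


Pearson correlation coefficient (population):
r = cov(X,Y) / (std(X) * std(Y))
Mean X = -1.1, Mean Y = 4.15
Cov(X,Y) = -9.66
Std(X) = 3.187475, Std(Y) = 5.899364
r = -0.5137

-0.5137


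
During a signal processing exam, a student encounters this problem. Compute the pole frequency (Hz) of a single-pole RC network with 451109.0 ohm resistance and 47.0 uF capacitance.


Cutoff frequency of a first-order RC filter:
fc = 1 / (2 * pi * R * C)
C = 47.0 uF = 4.7e-05 F
fc = 1 / (2 * pi * 451109.0 * 4.7e-05)
   = 1 / 133.21686771461
   = 0.007507 Hz

0.007507 Hz


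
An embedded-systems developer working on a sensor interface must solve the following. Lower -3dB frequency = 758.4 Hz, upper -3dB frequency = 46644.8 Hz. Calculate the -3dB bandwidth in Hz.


Bandwidth is the difference of -3dB frequencies:
BW = f_high - f_low
   = 46644.8 - 758.4
   = 45886.4 Hz

45886.4 Hz


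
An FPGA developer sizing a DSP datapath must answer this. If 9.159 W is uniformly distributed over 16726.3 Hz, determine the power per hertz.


Power spectral density:
PSD = P / BW
    = 9.159 / 16726.3
    = 0.00054758 W/Hz

0.00054758 W/Hz


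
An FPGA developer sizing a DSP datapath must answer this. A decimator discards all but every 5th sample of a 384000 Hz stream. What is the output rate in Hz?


Decimation reduces the sample rate:
fs_out = fs_in / M
       = 384000 / 5
       = 76800.0 Hz

76800.0 Hz


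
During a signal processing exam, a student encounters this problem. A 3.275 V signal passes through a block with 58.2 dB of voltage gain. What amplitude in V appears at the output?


Output voltage from dB gain:
V_out = V_in * 10^(gain_dB / 20)
      = 3.275 * 10^(58.2 / 20)
      = 3.275 * 812.830516
      = 2662.0199 V

2662.0199 V


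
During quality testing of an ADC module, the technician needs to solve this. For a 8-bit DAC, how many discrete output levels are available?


Number of quantization levels = 2^N
= 2^8
= 256

256


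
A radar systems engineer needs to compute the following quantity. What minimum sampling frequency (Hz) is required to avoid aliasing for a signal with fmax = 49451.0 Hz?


The Nyquist rate is twice the maximum frequency component.
fs_min = 2 * fmax
      = 2 * 49451.0
      = 98902.0 Hz

98902.0


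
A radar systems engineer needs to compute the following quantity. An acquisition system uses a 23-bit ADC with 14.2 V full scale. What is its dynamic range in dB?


Dynamic range from full-scale to LSB:
V_min = V_max / 2^bits = 14.2 / 2^23
DR = 20 * log10(V_max / V_min)
   = 20 * log10(2^23)
   = 20 * 23 * log10(2)
   = 138.47 dB

138.47 dB


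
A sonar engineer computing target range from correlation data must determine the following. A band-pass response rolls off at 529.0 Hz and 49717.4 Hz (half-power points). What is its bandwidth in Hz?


Bandwidth is the difference of -3dB frequencies:
BW = f_high - f_low
   = 49717.4 - 529.0
   = 49188.4 Hz

49188.4 Hz


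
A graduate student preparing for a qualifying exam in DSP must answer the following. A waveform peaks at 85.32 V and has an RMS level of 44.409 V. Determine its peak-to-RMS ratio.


Crest factor is the ratio of peak to RMS:
CF = V_peak / V_rms
   = 85.32 / 44.409
   = 1.9212

1.9212


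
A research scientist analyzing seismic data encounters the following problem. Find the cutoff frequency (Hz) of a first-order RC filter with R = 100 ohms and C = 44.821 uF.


Cutoff frequency of a first-order RC filter:
fc = 1 / (2 * pi * R * C)
C = 44.821 uF = 4.4821e-05 F
fc = 1 / (2 * pi * 100 * 4.4821e-05)
   = 1 / 0.02816186486531
   = 35.509012 Hz

35.509012 Hz


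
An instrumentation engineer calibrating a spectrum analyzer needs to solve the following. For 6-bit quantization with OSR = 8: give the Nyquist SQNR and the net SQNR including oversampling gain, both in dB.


Step 1 — baseline SQNR at Nyquist:
SQNR_base = 6.02*N + 1.76
          = 6.02*6 + 1.76
          = 37.88 dB

Step 2 — oversampling processing gain:
G = 10*log10(OSR) = 10*log10(8) = 9.03 dB

Step 3 — total:
SQNR_total = 37.88 + 9.03 = 46.91 dB

Base SQNR = 37.88 dB; oversampled SQNR = 46.91 dB


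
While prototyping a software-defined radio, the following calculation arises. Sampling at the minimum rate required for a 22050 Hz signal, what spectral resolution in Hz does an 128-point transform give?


Step 1 — Nyquist sampling rate:
fs = 2 * fmax = 2 * 22050 = 44100 Hz

Step 2 — DFT bin spacing:
df = fs / N = 44100 / 128 = 344.5312 Hz

344.5312 Hz


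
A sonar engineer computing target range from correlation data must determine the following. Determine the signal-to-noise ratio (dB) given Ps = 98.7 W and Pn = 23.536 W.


SNR in decibels:
SNR = 10 * log10(Ps / Pn)
    = 10 * log10(98.7 / 23.536)
    = 10 * log10(4.1936)
    = 10 * 0.6226
    = 6.23 dB

6.23 dB


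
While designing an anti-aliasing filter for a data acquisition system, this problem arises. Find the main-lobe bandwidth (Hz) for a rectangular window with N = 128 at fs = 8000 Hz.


Main lobe width for a rectangular window:
Width = 2 * fs / N
      = 2 * 8000 / 128
      = 16000 / 128
      = 125.0 Hz

125.0 Hz


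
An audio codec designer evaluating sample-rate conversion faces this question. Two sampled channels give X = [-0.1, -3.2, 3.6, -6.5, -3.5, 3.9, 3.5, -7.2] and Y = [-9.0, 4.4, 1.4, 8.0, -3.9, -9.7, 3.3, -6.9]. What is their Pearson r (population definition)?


Pearson correlation coefficient (population):
r = cov(X,Y) / (std(X) * std(Y))
Mean X = -1.1875, Mean Y = -1.55
Cov(X,Y) = -4.726875
Std(X) = 4.268032, Std(Y) = 6.273954
r = -0.1765

-0.1765


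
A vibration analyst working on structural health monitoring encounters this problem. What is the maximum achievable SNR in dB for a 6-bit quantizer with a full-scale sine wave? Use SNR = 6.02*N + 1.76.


Theoretical SNR for a full-scale sinusoid:
SNR = 6.02 * N + 1.76
    = 6.02 * 6 + 1.76
    = 36.12 + 1.76
    = 37.88 dB

37.88 dB


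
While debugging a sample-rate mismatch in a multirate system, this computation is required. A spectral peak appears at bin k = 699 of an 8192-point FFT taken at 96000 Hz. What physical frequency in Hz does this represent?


Frequency of DFT bin k:
f_k = k * fs / N
    = 699 * 96000 / 8192
    = 67104000 / 8192
    = 8191.406 Hz

8191.406 Hz


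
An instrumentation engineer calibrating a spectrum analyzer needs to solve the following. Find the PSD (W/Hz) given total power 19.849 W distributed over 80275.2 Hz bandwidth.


Power spectral density:
PSD = P / BW
    = 19.849 / 80275.2
    = 0.00024726 W/Hz

0.00024726 W/Hz


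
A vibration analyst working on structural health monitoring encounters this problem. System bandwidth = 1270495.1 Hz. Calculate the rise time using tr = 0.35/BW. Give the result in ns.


Rise time from bandwidth relationship:
tr = 0.35 / BW
   = 0.35 / 1270495.1
   = 2.754831561e-07 s
   = 275.4832 ns

275.4832 ns


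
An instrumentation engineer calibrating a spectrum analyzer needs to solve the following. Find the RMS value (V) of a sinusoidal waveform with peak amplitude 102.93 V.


RMS voltage for a sinusoidal waveform:
V_rms = V_peak / sqrt(2)
      = 102.93 / 1.414214
      = 72.783 V

72.783 V


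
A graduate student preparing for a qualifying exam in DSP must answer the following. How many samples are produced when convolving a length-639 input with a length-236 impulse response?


Linear convolution output length:
L = N + M - 1
  = 639 + 236 - 1
  = 874 samples

874


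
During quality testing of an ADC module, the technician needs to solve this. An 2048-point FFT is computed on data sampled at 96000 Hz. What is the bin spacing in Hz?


DFT frequency resolution:
df = fs / N
   = 96000 / 2048
   = 46.875 Hz

46.875 Hz


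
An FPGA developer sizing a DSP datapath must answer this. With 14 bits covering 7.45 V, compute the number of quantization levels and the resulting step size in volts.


Step 1 — number of quantization levels:
L = 2^N = 2^14 = 16384

Step 2 — LSB step size:
delta = Vfs / L
      = 7.45 / 16384
      = 0.00045471 V

Levels = 16384; step size = 0.00045471 V


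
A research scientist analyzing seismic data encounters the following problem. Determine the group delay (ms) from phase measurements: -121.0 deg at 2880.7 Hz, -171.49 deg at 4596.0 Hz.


Group delay from phase difference:
tau = -d(phi)/d(omega)
d(phi) = -50.49 deg = -0.881217 rad
d(omega) = 2*pi*(4596.0 - 2880.7) = 10777.5478 rad/s
tau = -(-0.881217) / 10777.5478
    = 0.0818 ms

0.0818 ms


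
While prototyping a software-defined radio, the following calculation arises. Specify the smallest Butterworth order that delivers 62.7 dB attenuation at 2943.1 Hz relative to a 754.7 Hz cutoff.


Butterworth filter order formula:
n = log10(10^(A/10) - 1) / (2 * log10(f_stop/f_pass))
10^(62.7/10) - 1 = 1862086.1367
f_stop/f_pass = 2943.1 / 754.7 = 3.8997
n = 5.3043 -> ceil = 6

6


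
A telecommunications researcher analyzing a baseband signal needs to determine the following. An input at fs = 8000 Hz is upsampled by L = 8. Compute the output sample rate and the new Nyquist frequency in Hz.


Step 1 — output sample rate after interpolation by L:
fs_out = L * fs_in = 8 * 8000 = 64000 Hz

Step 2 — Nyquist frequency of the output stream:
f_Nyq = fs_out / 2 = 64000 / 2 = 32000.0 Hz

fs_out = 64000 Hz; f_Nyquist = 32000.0 Hz


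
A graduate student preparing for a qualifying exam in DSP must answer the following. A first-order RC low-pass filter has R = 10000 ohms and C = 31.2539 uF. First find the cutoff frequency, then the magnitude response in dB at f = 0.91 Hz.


Step 1 — cutoff frequency:
fc = 1 / (2*pi*R*C)
C = 31.2539 uF = 3.12539e-05 F
fc = 1 / (2*pi*10000*3.12539e-05)
   = 0.509232 Hz

Step 2 — magnitude at f = 0.91 Hz:
|H(f)| = 1 / sqrt(1 + (f/fc)^2)
f/fc = 0.91 / 0.509232 = 1.787005
|H| = 1 / sqrt(1 + 3.193387) = 0.4883346
|H|_dB = 20*log10(0.4883346) = -6.23 dB

fc = 0.509232 Hz; |H(0.91 Hz)| = -6.23 dB


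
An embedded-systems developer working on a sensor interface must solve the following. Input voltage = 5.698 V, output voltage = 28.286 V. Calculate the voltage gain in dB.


Voltage gain in dB:
G = 20 * log10(Vout / Vin)
  = 20 * log10(28.286 / 5.698)
  = 20 * log10(4.964198)
  = 20 * 0.695849
  = 13.92 dB

13.92 dB


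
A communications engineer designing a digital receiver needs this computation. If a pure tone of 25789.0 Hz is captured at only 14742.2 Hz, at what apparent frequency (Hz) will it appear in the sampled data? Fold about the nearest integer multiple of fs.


Compute the nearest integer multiple of fs to the signal:
n = round(25789.0 / 14742.2) = 2
f_alias = |25789.0 - 2 * 14742.2|
        = |25789.0 - 29484.4|
        = 3695.4 Hz

3695.4


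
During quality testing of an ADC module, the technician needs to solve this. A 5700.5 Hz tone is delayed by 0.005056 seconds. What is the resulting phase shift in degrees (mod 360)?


Phase shift from frequency and time delay:
phi = 360 * f * t_delay
    = 360 * 5700.5 * 0.005056
    = 10375.82 degrees
    mod 360 = 295.82 degrees

295.82 degrees


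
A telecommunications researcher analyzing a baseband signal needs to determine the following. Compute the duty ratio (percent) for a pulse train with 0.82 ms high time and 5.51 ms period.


Duty cycle as a percentage:
DC = (t_on / T) * 100
   = (0.82 / 5.51) * 100
   = 0.14882 * 100
   = 14.88 %

14.88 %


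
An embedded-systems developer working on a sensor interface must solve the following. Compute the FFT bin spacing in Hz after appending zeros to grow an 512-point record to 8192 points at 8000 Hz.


Frequency resolution after zero-padding:
N_padded = 512 * 16 = 8192
df = fs / N_padded
   = 8000 / 8192
   = 0.9766 Hz

0.9766 Hz


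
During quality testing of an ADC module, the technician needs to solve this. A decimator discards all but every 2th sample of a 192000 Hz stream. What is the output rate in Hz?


Decimation reduces the sample rate:
fs_out = fs_in / M
       = 192000 / 2
       = 96000.0 Hz

96000.0 Hz


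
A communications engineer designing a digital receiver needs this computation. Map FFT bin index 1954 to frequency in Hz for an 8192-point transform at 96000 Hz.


Frequency of DFT bin k:
f_k = k * fs / N
    = 1954 * 96000 / 8192
    = 187584000 / 8192
    = 22898.438 Hz

22898.438 Hz


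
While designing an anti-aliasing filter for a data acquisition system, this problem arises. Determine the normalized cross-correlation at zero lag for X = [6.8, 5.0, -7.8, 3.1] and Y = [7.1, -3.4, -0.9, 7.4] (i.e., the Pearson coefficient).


Pearson correlation coefficient (population):
r = cov(X,Y) / (std(X) * std(Y))
Mean X = 1.775, Mean Y = 2.55
Cov(X,Y) = 10.78375
Std(X) = 5.680834, Std(Y) = 4.783566
r = 0.3968

0.3968


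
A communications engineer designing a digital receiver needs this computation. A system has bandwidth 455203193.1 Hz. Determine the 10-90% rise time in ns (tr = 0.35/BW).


Rise time from bandwidth relationship:
tr = 0.35 / BW
   = 0.35 / 455203193.1
   = 7.688874008e-10 s
   = 0.7689 ns

0.7689 ns


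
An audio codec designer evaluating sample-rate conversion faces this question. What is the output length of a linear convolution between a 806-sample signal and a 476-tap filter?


Linear convolution output length:
L = N + M - 1
  = 806 + 476 - 1
  = 1281 samples

1281


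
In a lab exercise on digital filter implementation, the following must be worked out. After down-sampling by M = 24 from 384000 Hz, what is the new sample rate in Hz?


Decimation reduces the sample rate:
fs_out = fs_in / M
       = 384000 / 24
       = 16000.0 Hz

16000.0 Hz


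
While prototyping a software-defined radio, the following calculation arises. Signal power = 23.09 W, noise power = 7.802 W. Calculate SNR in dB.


SNR in decibels:
SNR = 10 * log10(Ps / Pn)
    = 10 * log10(23.09 / 7.802)
    = 10 * log10(2.9595)
    = 10 * 0.4712
    = 4.71 dB

4.71 dB


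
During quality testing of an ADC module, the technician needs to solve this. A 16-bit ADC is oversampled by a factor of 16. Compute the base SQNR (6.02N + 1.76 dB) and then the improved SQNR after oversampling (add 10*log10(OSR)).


Step 1 — baseline SQNR at Nyquist:
SQNR_base = 6.02*N + 1.76
          = 6.02*16 + 1.76
          = 98.08 dB

Step 2 — oversampling processing gain:
G = 10*log10(OSR) = 10*log10(16) = 12.04 dB

Step 3 — total:
SQNR_total = 98.08 + 12.04 = 110.12 dB

Base SQNR = 98.08 dB; oversampled SQNR = 110.12 dB


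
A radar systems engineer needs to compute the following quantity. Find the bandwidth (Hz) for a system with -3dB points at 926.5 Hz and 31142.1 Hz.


Bandwidth is the difference of -3dB frequencies:
BW = f_high - f_low
   = 31142.1 - 926.5
   = 30215.6 Hz

30215.6 Hz


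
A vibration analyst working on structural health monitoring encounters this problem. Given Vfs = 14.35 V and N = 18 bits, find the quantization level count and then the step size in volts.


Step 1 — number of quantization levels:
L = 2^N = 2^18 = 262144

Step 2 — LSB step size:
delta = Vfs / L
      = 14.35 / 262144
      = 5.474e-05 V

Levels = 262144; step size = 5.474e-05 V


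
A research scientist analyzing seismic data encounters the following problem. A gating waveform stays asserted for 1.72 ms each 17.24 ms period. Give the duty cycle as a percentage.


Duty cycle as a percentage:
DC = (t_on / T) * 100
   = (1.72 / 17.24) * 100
   = 0.099768 * 100
   = 9.98 %

9.98 %


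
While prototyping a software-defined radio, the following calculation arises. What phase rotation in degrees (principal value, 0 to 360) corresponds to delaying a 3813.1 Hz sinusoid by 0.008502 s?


Phase shift from frequency and time delay:
phi = 360 * f * t_delay
    = 360 * 3813.1 * 0.008502
    = 11670.83 degrees
    mod 360 = 150.83 degrees

150.83 degrees


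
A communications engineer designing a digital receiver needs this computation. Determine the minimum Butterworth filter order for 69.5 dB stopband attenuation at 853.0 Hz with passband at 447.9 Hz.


Butterworth filter order formula:
n = log10(10^(A/10) - 1) / (2 * log10(f_stop/f_pass))
10^(69.5/10) - 1 = 8912508.3813
f_stop/f_pass = 853.0 / 447.9 = 1.9044
n = 12.421 -> ceil = 13

13


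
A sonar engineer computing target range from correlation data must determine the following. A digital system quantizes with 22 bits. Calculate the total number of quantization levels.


Number of quantization levels = 2^N
= 2^22
= 4194304

4194304


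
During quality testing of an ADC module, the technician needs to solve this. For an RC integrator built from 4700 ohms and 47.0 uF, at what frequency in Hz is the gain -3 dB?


Cutoff frequency of a first-order RC filter:
fc = 1 / (2 * pi * R * C)
C = 47.0 uF = 4.7e-05 F
fc = 1 / (2 * pi * 4700 * 4.7e-05)
   = 1 / 1.387955634356
   = 0.720484 Hz

0.720484 Hz


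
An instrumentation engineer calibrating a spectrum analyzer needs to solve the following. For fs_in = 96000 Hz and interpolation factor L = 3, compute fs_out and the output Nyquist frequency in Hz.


Step 1 — output sample rate after interpolation by L:
fs_out = L * fs_in = 3 * 96000 = 288000 Hz

Step 2 — Nyquist frequency of the output stream:
f_Nyq = fs_out / 2 = 288000 / 2 = 144000.0 Hz

fs_out = 288000 Hz; f_Nyquist = 144000.0 Hz


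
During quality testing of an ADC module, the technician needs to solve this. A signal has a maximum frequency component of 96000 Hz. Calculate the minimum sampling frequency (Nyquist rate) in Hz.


The Nyquist rate is twice the maximum frequency component.
fs_min = 2 * fmax
      = 2 * 96000
      = 192000 Hz

192000


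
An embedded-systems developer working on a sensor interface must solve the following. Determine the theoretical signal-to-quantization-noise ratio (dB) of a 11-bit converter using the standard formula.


Theoretical SNR for a full-scale sinusoid:
SNR = 6.02 * N + 1.76
    = 6.02 * 11 + 1.76
    = 66.22 + 1.76
    = 67.98 dB

67.98 dB


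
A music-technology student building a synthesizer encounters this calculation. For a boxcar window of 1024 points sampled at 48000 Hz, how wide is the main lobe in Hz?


Main lobe width for a rectangular window:
Width = 2 * fs / N
      = 2 * 48000 / 1024
      = 96000 / 1024
      = 93.75 Hz

93.75 Hz


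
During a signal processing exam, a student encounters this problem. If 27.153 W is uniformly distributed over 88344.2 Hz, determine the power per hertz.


Power spectral density:
PSD = P / BW
    = 27.153 / 88344.2
    = 0.00030735 W/Hz

0.00030735 W/Hz


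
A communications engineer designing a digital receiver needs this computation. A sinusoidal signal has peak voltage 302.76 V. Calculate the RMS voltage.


RMS voltage for a sinusoidal waveform:
V_rms = V_peak / sqrt(2)
      = 302.76 / 1.414214
      = 214.084 V

214.084 V


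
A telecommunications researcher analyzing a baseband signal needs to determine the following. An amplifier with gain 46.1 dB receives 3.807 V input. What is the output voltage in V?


Output voltage from dB gain:
V_out = V_in * 10^(gain_dB / 20)
      = 3.807 * 10^(46.1 / 20)
      = 3.807 * 201.836636
      = 768.3921 V

768.3921 V


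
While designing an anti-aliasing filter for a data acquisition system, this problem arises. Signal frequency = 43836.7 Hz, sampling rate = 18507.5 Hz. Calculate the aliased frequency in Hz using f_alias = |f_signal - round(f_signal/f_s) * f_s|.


Compute the nearest integer multiple of fs to the signal:
n = round(43836.7 / 18507.5) = 2
f_alias = |43836.7 - 2 * 18507.5|
        = |43836.7 - 37015.0|
        = 6821.7 Hz

6821.7


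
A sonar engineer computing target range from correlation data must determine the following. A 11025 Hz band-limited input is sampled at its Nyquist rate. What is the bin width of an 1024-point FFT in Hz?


Step 1 — Nyquist sampling rate:
fs = 2 * fmax = 2 * 11025 = 22050 Hz

Step 2 — DFT bin spacing:
df = fs / N = 22050 / 1024 = 21.5332 Hz

21.5332 Hz


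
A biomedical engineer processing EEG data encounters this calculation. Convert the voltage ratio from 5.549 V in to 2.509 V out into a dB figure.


Voltage gain in dB:
G = 20 * log10(Vout / Vin)
  = 20 * log10(2.509 / 5.549)
  = 20 * log10(0.452154)
  = 20 * -0.344714
  = -6.89 dB

-6.89 dB


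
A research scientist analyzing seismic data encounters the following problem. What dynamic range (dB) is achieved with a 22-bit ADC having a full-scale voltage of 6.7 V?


Dynamic range from full-scale to LSB:
V_min = V_max / 2^bits = 6.7 / 2^22
DR = 20 * log10(V_max / V_min)
   = 20 * log10(2^22)
   = 20 * 22 * log10(2)
   = 132.45 dB

132.45 dB


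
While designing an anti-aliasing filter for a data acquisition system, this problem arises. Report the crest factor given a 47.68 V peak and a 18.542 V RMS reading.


Crest factor is the ratio of peak to RMS:
CF = V_peak / V_rms
   = 47.68 / 18.542
   = 2.5715

2.5715


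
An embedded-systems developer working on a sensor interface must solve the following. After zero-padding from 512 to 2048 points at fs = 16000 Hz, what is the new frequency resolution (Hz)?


Frequency resolution after zero-padding:
N_padded = 512 * 4 = 2048
df = fs / N_padded
   = 16000 / 2048
   = 7.8125 Hz

7.8125 Hz


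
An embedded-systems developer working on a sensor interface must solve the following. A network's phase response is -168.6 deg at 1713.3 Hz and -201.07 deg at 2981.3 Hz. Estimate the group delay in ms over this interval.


Group delay from phase difference:
tau = -d(phi)/d(omega)
d(phi) = -32.47 deg = -0.566708 rad
d(omega) = 2*pi*(2981.3 - 1713.3) = 7967.079 rad/s
tau = -(-0.566708) / 7967.079
    = 0.0711 ms

0.0711 ms


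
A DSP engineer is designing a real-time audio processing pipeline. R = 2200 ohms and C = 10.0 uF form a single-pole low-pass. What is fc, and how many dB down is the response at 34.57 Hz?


Step 1 — cutoff frequency:
fc = 1 / (2*pi*R*C)
C = 10.0 uF = 1e-05 F
fc = 1 / (2*pi*2200*1e-05)
   = 7.23432 Hz

Step 2 — magnitude at f = 34.57 Hz:
|H(f)| = 1 / sqrt(1 + (f/fc)^2)
f/fc = 34.57 / 7.23432 = 4.778611
|H| = 1 / sqrt(1 + 22.835123) = 0.2048289
|H|_dB = 20*log10(0.2048289) = -13.77 dB

fc = 7.23432 Hz; |H(34.57 Hz)| = -13.77 dB


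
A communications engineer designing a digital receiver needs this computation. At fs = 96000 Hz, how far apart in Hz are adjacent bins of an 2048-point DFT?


DFT frequency resolution:
df = fs / N
   = 96000 / 2048
   = 46.875 Hz

46.875 Hz
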